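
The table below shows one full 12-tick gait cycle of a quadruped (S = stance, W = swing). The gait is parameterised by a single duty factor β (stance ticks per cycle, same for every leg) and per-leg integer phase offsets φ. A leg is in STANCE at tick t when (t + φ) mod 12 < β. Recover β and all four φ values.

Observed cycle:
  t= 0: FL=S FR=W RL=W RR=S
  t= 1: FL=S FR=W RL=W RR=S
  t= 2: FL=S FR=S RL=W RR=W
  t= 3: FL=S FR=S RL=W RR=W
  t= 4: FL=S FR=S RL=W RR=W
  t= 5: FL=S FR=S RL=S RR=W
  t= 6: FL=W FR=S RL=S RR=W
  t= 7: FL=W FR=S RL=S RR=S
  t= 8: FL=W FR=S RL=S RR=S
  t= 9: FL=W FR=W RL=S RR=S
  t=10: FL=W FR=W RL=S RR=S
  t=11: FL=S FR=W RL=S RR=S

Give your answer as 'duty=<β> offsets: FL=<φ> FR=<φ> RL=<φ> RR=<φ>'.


duty=7 offsets: FL=1 FR=10 RL=7 RR=5

duty β = stance ticks per leg = 7
FL: stance ticks = 7; W→S at t=11 → φ=1
FR: stance ticks = 7; W→S at t=2 → φ=10
RL: stance ticks = 7; W→S at t=5 → φ=7
RR: stance ticks = 7; W→S at t=7 → φ=5


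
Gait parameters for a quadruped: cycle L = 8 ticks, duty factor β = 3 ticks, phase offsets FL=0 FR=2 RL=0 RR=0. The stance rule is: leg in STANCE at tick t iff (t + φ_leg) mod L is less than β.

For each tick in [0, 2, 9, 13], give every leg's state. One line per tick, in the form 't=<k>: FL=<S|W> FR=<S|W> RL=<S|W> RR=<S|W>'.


t=0: phase=(0,2,0,0) vs β=3 → FL=S FR=S RL=S RR=S
t=2: phase=(2,4,2,2) vs β=3 → FL=S FR=W RL=S RR=S
t=9: phase=(1,3,1,1) vs β=3 → FL=S FR=W RL=S RR=S
t=13: phase=(5,7,5,5) vs β=3 → FL=W FR=W RL=W RR=W

t=0: FL=S FR=S RL=S RR=S
t=2: FL=S FR=W RL=S RR=S
t=9: FL=S FR=W RL=S RR=S
t=13: FL=W FR=W RL=W RR=W


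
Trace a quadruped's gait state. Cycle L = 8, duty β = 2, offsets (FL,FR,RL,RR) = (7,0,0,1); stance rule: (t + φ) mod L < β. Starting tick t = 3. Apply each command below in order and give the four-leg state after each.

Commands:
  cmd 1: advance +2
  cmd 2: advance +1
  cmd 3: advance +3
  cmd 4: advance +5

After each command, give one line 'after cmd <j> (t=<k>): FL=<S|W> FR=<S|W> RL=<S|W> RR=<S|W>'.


start t=3: FL=W FR=W RL=W RR=W
cmd 1: advance +2 → t=5, phase=(4,5,5,6) → FL=W FR=W RL=W RR=W
cmd 2: advance +1 → t=6, phase=(5,6,6,7) → FL=W FR=W RL=W RR=W
cmd 3: advance +3 → t=9, phase=(0,1,1,2) → FL=S FR=S RL=S RR=W
cmd 4: advance +5 → t=14, phase=(5,6,6,7) → FL=W FR=W RL=W RR=W

after cmd 1 (t=5): FL=W FR=W RL=W RR=W
after cmd 2 (t=6): FL=W FR=W RL=W RR=W
after cmd 3 (t=9): FL=S FR=S RL=S RR=W
after cmd 4 (t=14): FL=W FR=W RL=W RR=W


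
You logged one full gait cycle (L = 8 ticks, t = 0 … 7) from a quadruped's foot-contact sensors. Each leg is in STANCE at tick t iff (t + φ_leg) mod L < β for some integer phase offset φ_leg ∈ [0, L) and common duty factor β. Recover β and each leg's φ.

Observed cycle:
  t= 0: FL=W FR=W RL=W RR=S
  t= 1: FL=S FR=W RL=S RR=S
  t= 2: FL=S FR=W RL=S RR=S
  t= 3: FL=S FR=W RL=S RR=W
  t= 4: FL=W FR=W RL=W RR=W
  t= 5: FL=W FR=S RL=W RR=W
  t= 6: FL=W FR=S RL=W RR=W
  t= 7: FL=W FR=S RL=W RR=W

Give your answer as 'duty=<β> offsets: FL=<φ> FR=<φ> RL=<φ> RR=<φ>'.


duty=3 offsets: FL=7 FR=3 RL=7 RR=0

duty β = stance ticks per leg = 3
FL: stance ticks = 3; W→S at t=1 → φ=7
FR: stance ticks = 3; W→S at t=5 → φ=3
RL: stance ticks = 3; W→S at t=1 → φ=7
RR: stance ticks = 3; W→S at t=0 → φ=0


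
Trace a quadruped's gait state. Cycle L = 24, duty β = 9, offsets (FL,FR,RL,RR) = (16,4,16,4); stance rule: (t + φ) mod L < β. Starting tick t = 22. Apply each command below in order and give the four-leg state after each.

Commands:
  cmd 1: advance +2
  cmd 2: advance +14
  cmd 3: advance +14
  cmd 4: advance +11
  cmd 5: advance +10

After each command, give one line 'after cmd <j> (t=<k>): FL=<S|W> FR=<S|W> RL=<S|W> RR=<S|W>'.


start t=22: FL=W FR=S RL=W RR=S
cmd 1: advance +2 → t=24, phase=(16,4,16,4) → FL=W FR=S RL=W RR=S
cmd 2: advance +14 → t=38, phase=(6,18,6,18) → FL=S FR=W RL=S RR=W
cmd 3: advance +14 → t=52, phase=(20,8,20,8) → FL=W FR=S RL=W RR=S
cmd 4: advance +11 → t=63, phase=(7,19,7,19) → FL=S FR=W RL=S RR=W
cmd 5: advance +10 → t=73, phase=(17,5,17,5) → FL=W FR=S RL=W RR=S

after cmd 1 (t=24): FL=W FR=S RL=W RR=S
after cmd 2 (t=38): FL=S FR=W RL=S RR=W
after cmd 3 (t=52): FL=W FR=S RL=W RR=S
after cmd 4 (t=63): FL=S FR=W RL=S RR=W
after cmd 5 (t=73): FL=W FR=S RL=W RR=S


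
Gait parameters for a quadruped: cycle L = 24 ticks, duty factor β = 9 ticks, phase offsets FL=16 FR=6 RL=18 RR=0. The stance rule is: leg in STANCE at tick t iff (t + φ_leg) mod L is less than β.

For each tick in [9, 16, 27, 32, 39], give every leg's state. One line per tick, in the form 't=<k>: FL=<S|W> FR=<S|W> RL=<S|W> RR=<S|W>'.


t=9: FL=S FR=W RL=S RR=W
t=16: FL=S FR=W RL=W RR=W
t=27: FL=W FR=W RL=W RR=S
t=32: FL=S FR=W RL=S RR=S
t=39: FL=S FR=W RL=W RR=W

t=9: phase=(1,15,3,9) vs β=9 → FL=S FR=W RL=S RR=W
t=16: phase=(8,22,10,16) vs β=9 → FL=S FR=W RL=W RR=W
t=27: phase=(19,9,21,3) vs β=9 → FL=W FR=W RL=W RR=S
t=32: phase=(0,14,2,8) vs β=9 → FL=S FR=W RL=S RR=S
t=39: phase=(7,21,9,15) vs β=9 → FL=S FR=W RL=W RR=W


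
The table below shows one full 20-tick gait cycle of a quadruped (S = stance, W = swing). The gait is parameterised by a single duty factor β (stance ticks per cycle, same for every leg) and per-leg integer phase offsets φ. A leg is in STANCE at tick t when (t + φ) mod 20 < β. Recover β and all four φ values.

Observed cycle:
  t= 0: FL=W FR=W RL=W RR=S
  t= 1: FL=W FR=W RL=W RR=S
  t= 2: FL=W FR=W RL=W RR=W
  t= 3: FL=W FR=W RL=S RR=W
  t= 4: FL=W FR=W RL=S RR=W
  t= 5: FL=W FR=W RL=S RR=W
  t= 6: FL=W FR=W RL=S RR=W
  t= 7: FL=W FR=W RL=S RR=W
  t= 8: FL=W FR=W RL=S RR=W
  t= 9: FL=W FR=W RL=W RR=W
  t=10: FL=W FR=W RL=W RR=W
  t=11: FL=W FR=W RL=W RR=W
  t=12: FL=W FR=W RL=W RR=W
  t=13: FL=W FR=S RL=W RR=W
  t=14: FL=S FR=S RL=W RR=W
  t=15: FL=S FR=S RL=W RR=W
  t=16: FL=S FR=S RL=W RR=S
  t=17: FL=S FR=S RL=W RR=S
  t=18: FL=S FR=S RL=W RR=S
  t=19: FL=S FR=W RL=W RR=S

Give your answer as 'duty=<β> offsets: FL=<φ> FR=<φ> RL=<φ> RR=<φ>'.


duty=6 offsets: FL=6 FR=7 RL=17 RR=4

duty β = stance ticks per leg = 6
FL: stance ticks = 6; W→S at t=14 → φ=6
FR: stance ticks = 6; W→S at t=13 → φ=7
RL: stance ticks = 6; W→S at t=3 → φ=17
RR: stance ticks = 6; W→S at t=16 → φ=4


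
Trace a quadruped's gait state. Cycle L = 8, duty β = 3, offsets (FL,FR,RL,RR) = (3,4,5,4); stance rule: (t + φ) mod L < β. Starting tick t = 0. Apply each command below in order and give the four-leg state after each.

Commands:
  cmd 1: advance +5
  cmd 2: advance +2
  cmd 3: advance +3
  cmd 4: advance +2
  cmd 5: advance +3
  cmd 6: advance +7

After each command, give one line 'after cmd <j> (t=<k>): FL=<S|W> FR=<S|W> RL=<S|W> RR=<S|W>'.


after cmd 1 (t=5): FL=S FR=S RL=S RR=S
after cmd 2 (t=7): FL=S FR=W RL=W RR=W
after cmd 3 (t=10): FL=W FR=W RL=W RR=W
after cmd 4 (t=12): FL=W FR=S RL=S RR=S
after cmd 5 (t=15): FL=S FR=W RL=W RR=W
after cmd 6 (t=22): FL=S FR=S RL=W RR=S

start t=0: FL=W FR=W RL=W RR=W
cmd 1: advance +5 → t=5, phase=(0,1,2,1) → FL=S FR=S RL=S RR=S
cmd 2: advance +2 → t=7, phase=(2,3,4,3) → FL=S FR=W RL=W RR=W
cmd 3: advance +3 → t=10, phase=(5,6,7,6) → FL=W FR=W RL=W RR=W
cmd 4: advance +2 → t=12, phase=(7,0,1,0) → FL=W FR=S RL=S RR=S
cmd 5: advance +3 → t=15, phase=(2,3,4,3) → FL=S FR=W RL=W RR=W
cmd 6: advance +7 → t=22, phase=(1,2,3,2) → FL=S FR=S RL=W RR=S


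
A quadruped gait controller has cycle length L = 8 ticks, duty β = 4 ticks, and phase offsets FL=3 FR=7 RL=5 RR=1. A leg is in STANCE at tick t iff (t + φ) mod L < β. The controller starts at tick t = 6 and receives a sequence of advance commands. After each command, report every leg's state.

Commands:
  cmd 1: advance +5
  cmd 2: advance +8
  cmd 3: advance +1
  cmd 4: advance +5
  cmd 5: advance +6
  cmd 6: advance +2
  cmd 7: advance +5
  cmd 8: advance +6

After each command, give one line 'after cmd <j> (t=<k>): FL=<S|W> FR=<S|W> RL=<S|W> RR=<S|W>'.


start t=6: FL=S FR=W RL=S RR=W
cmd 1: advance +5 → t=11, phase=(6,2,0,4) → FL=W FR=S RL=S RR=W
cmd 2: advance +8 → t=19, phase=(6,2,0,4) → FL=W FR=S RL=S RR=W
cmd 3: advance +1 → t=20, phase=(7,3,1,5) → FL=W FR=S RL=S RR=W
cmd 4: advance +5 → t=25, phase=(4,0,6,2) → FL=W FR=S RL=W RR=S
cmd 5: advance +6 → t=31, phase=(2,6,4,0) → FL=S FR=W RL=W RR=S
cmd 6: advance +2 → t=33, phase=(4,0,6,2) → FL=W FR=S RL=W RR=S
cmd 7: advance +5 → t=38, phase=(1,5,3,7) → FL=S FR=W RL=S RR=W
cmd 8: advance +6 → t=44, phase=(7,3,1,5) → FL=W FR=S RL=S RR=W

after cmd 1 (t=11): FL=W FR=S RL=S RR=W
after cmd 2 (t=19): FL=W FR=S RL=S RR=W
after cmd 3 (t=20): FL=W FR=S RL=S RR=W
after cmd 4 (t=25): FL=W FR=S RL=W RR=S
after cmd 5 (t=31): FL=S FR=W RL=W RR=S
after cmd 6 (t=33): FL=W FR=S RL=W RR=S
after cmd 7 (t=38): FL=S FR=W RL=S RR=W
after cmd 8 (t=44): FL=W FR=S RL=S RR=W


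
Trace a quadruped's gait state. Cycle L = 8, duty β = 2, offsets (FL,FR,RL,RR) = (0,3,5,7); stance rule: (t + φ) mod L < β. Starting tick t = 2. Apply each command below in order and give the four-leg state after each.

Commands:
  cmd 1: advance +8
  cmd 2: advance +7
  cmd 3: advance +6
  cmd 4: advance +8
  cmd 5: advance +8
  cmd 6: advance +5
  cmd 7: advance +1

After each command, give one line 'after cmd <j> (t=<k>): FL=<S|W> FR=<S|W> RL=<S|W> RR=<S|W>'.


start t=2: FL=W FR=W RL=W RR=S
cmd 1: advance +8 → t=10, phase=(2,5,7,1) → FL=W FR=W RL=W RR=S
cmd 2: advance +7 → t=17, phase=(1,4,6,0) → FL=S FR=W RL=W RR=S
cmd 3: advance +6 → t=23, phase=(7,2,4,6) → FL=W FR=W RL=W RR=W
cmd 4: advance +8 → t=31, phase=(7,2,4,6) → FL=W FR=W RL=W RR=W
cmd 5: advance +8 → t=39, phase=(7,2,4,6) → FL=W FR=W RL=W RR=W
cmd 6: advance +5 → t=44, phase=(4,7,1,3) → FL=W FR=W RL=S RR=W
cmd 7: advance +1 → t=45, phase=(5,0,2,4) → FL=W FR=S RL=W RR=W

after cmd 1 (t=10): FL=W FR=W RL=W RR=S
after cmd 2 (t=17): FL=S FR=W RL=W RR=S
after cmd 3 (t=23): FL=W FR=W RL=W RR=W
after cmd 4 (t=31): FL=W FR=W RL=W RR=W
after cmd 5 (t=39): FL=W FR=W RL=W RR=W
after cmd 6 (t=44): FL=W FR=W RL=S RR=W
after cmd 7 (t=45): FL=W FR=S RL=W RR=W


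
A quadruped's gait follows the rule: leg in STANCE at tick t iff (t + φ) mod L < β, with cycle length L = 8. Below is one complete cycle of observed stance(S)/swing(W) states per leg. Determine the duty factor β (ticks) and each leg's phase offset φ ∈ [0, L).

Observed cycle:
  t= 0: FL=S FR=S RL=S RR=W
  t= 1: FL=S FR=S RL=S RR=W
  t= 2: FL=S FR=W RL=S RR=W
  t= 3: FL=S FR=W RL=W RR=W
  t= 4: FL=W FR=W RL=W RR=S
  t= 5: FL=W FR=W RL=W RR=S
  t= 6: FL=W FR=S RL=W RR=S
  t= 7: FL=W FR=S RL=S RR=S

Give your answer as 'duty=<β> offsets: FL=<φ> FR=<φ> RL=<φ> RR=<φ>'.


duty β = stance ticks per leg = 4
FL: stance ticks = 4; W→S at t=0 → φ=0
FR: stance ticks = 4; W→S at t=6 → φ=2
RL: stance ticks = 4; W→S at t=7 → φ=1
RR: stance ticks = 4; W→S at t=4 → φ=4

duty=4 offsets: FL=0 FR=2 RL=1 RR=4


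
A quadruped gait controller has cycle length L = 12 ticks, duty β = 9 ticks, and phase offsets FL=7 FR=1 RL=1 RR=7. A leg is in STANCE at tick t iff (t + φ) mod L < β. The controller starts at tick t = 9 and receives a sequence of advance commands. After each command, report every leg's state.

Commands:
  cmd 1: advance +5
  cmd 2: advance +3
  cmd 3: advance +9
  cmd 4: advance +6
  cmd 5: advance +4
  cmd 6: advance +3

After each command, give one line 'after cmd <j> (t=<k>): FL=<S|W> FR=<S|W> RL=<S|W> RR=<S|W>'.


after cmd 1 (t=14): FL=W FR=S RL=S RR=W
after cmd 2 (t=17): FL=S FR=S RL=S RR=S
after cmd 3 (t=26): FL=W FR=S RL=S RR=W
after cmd 4 (t=32): FL=S FR=W RL=W RR=S
after cmd 5 (t=36): FL=S FR=S RL=S RR=S
after cmd 6 (t=39): FL=W FR=S RL=S RR=W

start t=9: FL=S FR=W RL=W RR=S
cmd 1: advance +5 → t=14, phase=(9,3,3,9) → FL=W FR=S RL=S RR=W
cmd 2: advance +3 → t=17, phase=(0,6,6,0) → FL=S FR=S RL=S RR=S
cmd 3: advance +9 → t=26, phase=(9,3,3,9) → FL=W FR=S RL=S RR=W
cmd 4: advance +6 → t=32, phase=(3,9,9,3) → FL=S FR=W RL=W RR=S
cmd 5: advance +4 → t=36, phase=(7,1,1,7) → FL=S FR=S RL=S RR=S
cmd 6: advance +3 → t=39, phase=(10,4,4,10) → FL=W FR=S RL=S RR=W


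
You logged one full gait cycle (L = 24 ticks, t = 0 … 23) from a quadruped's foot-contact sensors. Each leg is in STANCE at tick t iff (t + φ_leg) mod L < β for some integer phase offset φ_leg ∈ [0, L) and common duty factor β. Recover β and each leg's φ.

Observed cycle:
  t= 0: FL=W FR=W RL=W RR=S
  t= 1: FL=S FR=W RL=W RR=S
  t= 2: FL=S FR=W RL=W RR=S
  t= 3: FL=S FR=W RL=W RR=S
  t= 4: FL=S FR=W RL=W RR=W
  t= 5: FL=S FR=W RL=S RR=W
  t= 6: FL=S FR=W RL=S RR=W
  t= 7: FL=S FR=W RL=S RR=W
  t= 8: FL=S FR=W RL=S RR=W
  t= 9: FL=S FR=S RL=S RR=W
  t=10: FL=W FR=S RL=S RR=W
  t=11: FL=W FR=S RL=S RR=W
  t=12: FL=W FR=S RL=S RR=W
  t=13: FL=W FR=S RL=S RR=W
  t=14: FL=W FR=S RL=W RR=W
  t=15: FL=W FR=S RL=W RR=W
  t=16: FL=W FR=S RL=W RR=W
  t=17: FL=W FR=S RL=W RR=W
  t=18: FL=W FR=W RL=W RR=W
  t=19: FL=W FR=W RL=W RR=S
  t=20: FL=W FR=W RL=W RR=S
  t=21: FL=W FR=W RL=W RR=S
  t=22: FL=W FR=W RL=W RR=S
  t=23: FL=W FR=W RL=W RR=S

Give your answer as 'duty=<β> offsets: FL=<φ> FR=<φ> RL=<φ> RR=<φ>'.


duty=9 offsets: FL=23 FR=15 RL=19 RR=5

duty β = stance ticks per leg = 9
FL: stance ticks = 9; W→S at t=1 → φ=23
FR: stance ticks = 9; W→S at t=9 → φ=15
RL: stance ticks = 9; W→S at t=5 → φ=19
RR: stance ticks = 9; W→S at t=19 → φ=5


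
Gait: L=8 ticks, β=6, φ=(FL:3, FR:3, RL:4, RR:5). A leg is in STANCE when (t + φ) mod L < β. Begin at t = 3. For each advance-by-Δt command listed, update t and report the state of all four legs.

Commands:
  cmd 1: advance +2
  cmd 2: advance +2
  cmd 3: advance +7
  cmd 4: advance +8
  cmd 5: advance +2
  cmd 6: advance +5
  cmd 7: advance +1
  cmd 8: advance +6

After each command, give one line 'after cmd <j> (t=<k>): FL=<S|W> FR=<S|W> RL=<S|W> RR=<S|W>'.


start t=3: FL=W FR=W RL=W RR=S
cmd 1: advance +2 → t=5, phase=(0,0,1,2) → FL=S FR=S RL=S RR=S
cmd 2: advance +2 → t=7, phase=(2,2,3,4) → FL=S FR=S RL=S RR=S
cmd 3: advance +7 → t=14, phase=(1,1,2,3) → FL=S FR=S RL=S RR=S
cmd 4: advance +8 → t=22, phase=(1,1,2,3) → FL=S FR=S RL=S RR=S
cmd 5: advance +2 → t=24, phase=(3,3,4,5) → FL=S FR=S RL=S RR=S
cmd 6: advance +5 → t=29, phase=(0,0,1,2) → FL=S FR=S RL=S RR=S
cmd 7: advance +1 → t=30, phase=(1,1,2,3) → FL=S FR=S RL=S RR=S
cmd 8: advance +6 → t=36, phase=(7,7,0,1) → FL=W FR=W RL=S RR=S

after cmd 1 (t=5): FL=S FR=S RL=S RR=S
after cmd 2 (t=7): FL=S FR=S RL=S RR=S
after cmd 3 (t=14): FL=S FR=S RL=S RR=S
after cmd 4 (t=22): FL=S FR=S RL=S RR=S
after cmd 5 (t=24): FL=S FR=S RL=S RR=S
after cmd 6 (t=29): FL=S FR=S RL=S RR=S
after cmd 7 (t=30): FL=S FR=S RL=S RR=S
after cmd 8 (t=36): FL=W FR=W RL=S RR=S


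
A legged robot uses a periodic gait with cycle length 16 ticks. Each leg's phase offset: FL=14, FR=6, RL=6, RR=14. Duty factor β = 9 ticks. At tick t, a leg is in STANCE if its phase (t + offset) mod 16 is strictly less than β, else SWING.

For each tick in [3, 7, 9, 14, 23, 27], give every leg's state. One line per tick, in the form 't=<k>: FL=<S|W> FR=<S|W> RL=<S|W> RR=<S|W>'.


t=3: FL=S FR=W RL=W RR=S
t=7: FL=S FR=W RL=W RR=S
t=9: FL=S FR=W RL=W RR=S
t=14: FL=W FR=S RL=S RR=W
t=23: FL=S FR=W RL=W RR=S
t=27: FL=W FR=S RL=S RR=W

t=3: phase=(1,9,9,1) vs β=9 → FL=S FR=W RL=W RR=S
t=7: phase=(5,13,13,5) vs β=9 → FL=S FR=W RL=W RR=S
t=9: phase=(7,15,15,7) vs β=9 → FL=S FR=W RL=W RR=S
t=14: phase=(12,4,4,12) vs β=9 → FL=W FR=S RL=S RR=W
t=23: phase=(5,13,13,5) vs β=9 → FL=S FR=W RL=W RR=S
t=27: phase=(9,1,1,9) vs β=9 → FL=W FR=S RL=S RR=W


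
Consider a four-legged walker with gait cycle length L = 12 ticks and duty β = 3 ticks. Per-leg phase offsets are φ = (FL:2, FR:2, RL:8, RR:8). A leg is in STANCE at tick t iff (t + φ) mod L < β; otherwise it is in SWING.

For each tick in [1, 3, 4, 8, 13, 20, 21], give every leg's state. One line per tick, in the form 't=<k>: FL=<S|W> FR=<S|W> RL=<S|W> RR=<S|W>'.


t=1: FL=W FR=W RL=W RR=W
t=3: FL=W FR=W RL=W RR=W
t=4: FL=W FR=W RL=S RR=S
t=8: FL=W FR=W RL=W RR=W
t=13: FL=W FR=W RL=W RR=W
t=20: FL=W FR=W RL=W RR=W
t=21: FL=W FR=W RL=W RR=W

t=1: phase=(3,3,9,9) vs β=3 → FL=W FR=W RL=W RR=W
t=3: phase=(5,5,11,11) vs β=3 → FL=W FR=W RL=W RR=W
t=4: phase=(6,6,0,0) vs β=3 → FL=W FR=W RL=S RR=S
t=8: phase=(10,10,4,4) vs β=3 → FL=W FR=W RL=W RR=W
t=13: phase=(3,3,9,9) vs β=3 → FL=W FR=W RL=W RR=W
t=20: phase=(10,10,4,4) vs β=3 → FL=W FR=W RL=W RR=W
t=21: phase=(11,11,5,5) vs β=3 → FL=W FR=W RL=W RR=W


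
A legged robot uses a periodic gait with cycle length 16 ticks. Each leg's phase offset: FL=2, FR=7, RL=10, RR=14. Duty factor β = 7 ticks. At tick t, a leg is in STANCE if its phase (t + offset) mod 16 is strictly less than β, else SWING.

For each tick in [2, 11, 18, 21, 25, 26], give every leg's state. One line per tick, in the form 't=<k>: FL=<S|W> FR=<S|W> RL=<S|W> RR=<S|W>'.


t=2: phase=(4,9,12,0) vs β=7 → FL=S FR=W RL=W RR=S
t=11: phase=(13,2,5,9) vs β=7 → FL=W FR=S RL=S RR=W
t=18: phase=(4,9,12,0) vs β=7 → FL=S FR=W RL=W RR=S
t=21: phase=(7,12,15,3) vs β=7 → FL=W FR=W RL=W RR=S
t=25: phase=(11,0,3,7) vs β=7 → FL=W FR=S RL=S RR=W
t=26: phase=(12,1,4,8) vs β=7 → FL=W FR=S RL=S RR=W

t=2: FL=S FR=W RL=W RR=S
t=11: FL=W FR=S RL=S RR=W
t=18: FL=S FR=W RL=W RR=S
t=21: FL=W FR=W RL=W RR=S
t=25: FL=W FR=S RL=S RR=W
t=26: FL=W FR=S RL=S RR=W


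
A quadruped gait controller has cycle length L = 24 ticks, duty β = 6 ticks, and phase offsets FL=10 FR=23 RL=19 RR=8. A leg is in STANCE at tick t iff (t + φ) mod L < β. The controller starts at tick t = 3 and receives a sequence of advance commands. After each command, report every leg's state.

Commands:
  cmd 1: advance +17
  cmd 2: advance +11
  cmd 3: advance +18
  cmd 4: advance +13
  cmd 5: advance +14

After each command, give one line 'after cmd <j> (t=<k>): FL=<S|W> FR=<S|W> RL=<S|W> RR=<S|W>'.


after cmd 1 (t=20): FL=W FR=W RL=W RR=S
after cmd 2 (t=31): FL=W FR=W RL=S RR=W
after cmd 3 (t=49): FL=W FR=S RL=W RR=W
after cmd 4 (t=62): FL=S FR=W RL=W RR=W
after cmd 5 (t=76): FL=W FR=S RL=W RR=W

start t=3: FL=W FR=S RL=W RR=W
cmd 1: advance +17 → t=20, phase=(6,19,15,4) → FL=W FR=W RL=W RR=S
cmd 2: advance +11 → t=31, phase=(17,6,2,15) → FL=W FR=W RL=S RR=W
cmd 3: advance +18 → t=49, phase=(11,0,20,9) → FL=W FR=S RL=W RR=W
cmd 4: advance +13 → t=62, phase=(0,13,9,22) → FL=S FR=W RL=W RR=W
cmd 5: advance +14 → t=76, phase=(14,3,23,12) → FL=W FR=S RL=W RR=W


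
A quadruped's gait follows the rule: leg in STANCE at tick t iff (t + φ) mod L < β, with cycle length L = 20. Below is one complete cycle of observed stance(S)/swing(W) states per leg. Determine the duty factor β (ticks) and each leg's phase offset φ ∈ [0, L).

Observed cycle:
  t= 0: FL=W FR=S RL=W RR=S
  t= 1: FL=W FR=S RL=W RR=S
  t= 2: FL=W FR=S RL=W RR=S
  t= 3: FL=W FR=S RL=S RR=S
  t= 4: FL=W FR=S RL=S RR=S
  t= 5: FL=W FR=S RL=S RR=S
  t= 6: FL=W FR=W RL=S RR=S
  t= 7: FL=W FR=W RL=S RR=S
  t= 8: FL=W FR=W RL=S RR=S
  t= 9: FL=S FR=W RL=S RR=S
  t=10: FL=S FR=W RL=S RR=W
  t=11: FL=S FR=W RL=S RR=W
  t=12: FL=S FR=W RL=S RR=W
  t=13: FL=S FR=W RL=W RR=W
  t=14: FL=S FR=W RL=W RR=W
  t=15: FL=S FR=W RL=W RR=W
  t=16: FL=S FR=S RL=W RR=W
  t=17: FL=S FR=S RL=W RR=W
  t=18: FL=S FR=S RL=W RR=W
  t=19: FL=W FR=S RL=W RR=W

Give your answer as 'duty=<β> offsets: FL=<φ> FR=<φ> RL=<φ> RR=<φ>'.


duty=10 offsets: FL=11 FR=4 RL=17 RR=0

duty β = stance ticks per leg = 10
FL: stance ticks = 10; W→S at t=9 → φ=11
FR: stance ticks = 10; W→S at t=16 → φ=4
RL: stance ticks = 10; W→S at t=3 → φ=17
RR: stance ticks = 10; W→S at t=0 → φ=0


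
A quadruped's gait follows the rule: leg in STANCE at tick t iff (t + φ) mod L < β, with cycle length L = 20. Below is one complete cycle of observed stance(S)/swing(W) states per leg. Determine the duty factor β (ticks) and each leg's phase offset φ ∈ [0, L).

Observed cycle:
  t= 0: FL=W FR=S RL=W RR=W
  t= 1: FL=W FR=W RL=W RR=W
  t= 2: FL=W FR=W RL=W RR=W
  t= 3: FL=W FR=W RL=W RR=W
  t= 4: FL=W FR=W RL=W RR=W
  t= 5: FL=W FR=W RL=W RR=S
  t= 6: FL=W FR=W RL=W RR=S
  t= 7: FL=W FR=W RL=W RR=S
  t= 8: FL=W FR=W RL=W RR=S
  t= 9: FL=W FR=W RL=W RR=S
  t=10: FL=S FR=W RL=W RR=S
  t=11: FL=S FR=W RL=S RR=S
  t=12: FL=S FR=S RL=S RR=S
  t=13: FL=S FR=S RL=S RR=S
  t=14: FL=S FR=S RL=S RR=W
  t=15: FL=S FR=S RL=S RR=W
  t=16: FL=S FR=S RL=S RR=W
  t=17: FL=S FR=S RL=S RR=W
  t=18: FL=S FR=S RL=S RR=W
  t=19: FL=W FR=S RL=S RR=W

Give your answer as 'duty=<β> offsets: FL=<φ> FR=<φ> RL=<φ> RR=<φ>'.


duty β = stance ticks per leg = 9
FL: stance ticks = 9; W→S at t=10 → φ=10
FR: stance ticks = 9; W→S at t=12 → φ=8
RL: stance ticks = 9; W→S at t=11 → φ=9
RR: stance ticks = 9; W→S at t=5 → φ=15

duty=9 offsets: FL=10 FR=8 RL=9 RR=15


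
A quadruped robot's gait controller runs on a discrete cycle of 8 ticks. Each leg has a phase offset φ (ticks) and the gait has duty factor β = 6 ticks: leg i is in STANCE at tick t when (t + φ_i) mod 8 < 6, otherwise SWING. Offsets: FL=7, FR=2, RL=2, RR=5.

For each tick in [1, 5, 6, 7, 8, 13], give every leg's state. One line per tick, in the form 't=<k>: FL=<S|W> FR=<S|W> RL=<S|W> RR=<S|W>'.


t=1: FL=S FR=S RL=S RR=W
t=5: FL=S FR=W RL=W RR=S
t=6: FL=S FR=S RL=S RR=S
t=7: FL=W FR=S RL=S RR=S
t=8: FL=W FR=S RL=S RR=S
t=13: FL=S FR=W RL=W RR=S

t=1: phase=(0,3,3,6) vs β=6 → FL=S FR=S RL=S RR=W
t=5: phase=(4,7,7,2) vs β=6 → FL=S FR=W RL=W RR=S
t=6: phase=(5,0,0,3) vs β=6 → FL=S FR=S RL=S RR=S
t=7: phase=(6,1,1,4) vs β=6 → FL=W FR=S RL=S RR=S
t=8: phase=(7,2,2,5) vs β=6 → FL=W FR=S RL=S RR=S
t=13: phase=(4,7,7,2) vs β=6 → FL=S FR=W RL=W RR=S


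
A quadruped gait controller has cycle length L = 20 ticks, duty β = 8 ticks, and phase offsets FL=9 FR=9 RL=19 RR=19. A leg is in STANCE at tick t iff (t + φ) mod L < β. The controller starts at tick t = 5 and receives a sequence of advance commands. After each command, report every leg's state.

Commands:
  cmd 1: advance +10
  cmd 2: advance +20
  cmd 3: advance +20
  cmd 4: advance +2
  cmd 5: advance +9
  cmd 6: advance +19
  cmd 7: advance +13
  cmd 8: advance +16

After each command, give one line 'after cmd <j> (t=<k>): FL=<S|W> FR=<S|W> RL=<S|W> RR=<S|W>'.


start t=5: FL=W FR=W RL=S RR=S
cmd 1: advance +10 → t=15, phase=(4,4,14,14) → FL=S FR=S RL=W RR=W
cmd 2: advance +20 → t=35, phase=(4,4,14,14) → FL=S FR=S RL=W RR=W
cmd 3: advance +20 → t=55, phase=(4,4,14,14) → FL=S FR=S RL=W RR=W
cmd 4: advance +2 → t=57, phase=(6,6,16,16) → FL=S FR=S RL=W RR=W
cmd 5: advance +9 → t=66, phase=(15,15,5,5) → FL=W FR=W RL=S RR=S
cmd 6: advance +19 → t=85, phase=(14,14,4,4) → FL=W FR=W RL=S RR=S
cmd 7: advance +13 → t=98, phase=(7,7,17,17) → FL=S FR=S RL=W RR=W
cmd 8: advance +16 → t=114, phase=(3,3,13,13) → FL=S FR=S RL=W RR=W

after cmd 1 (t=15): FL=S FR=S RL=W RR=W
after cmd 2 (t=35): FL=S FR=S RL=W RR=W
after cmd 3 (t=55): FL=S FR=S RL=W RR=W
after cmd 4 (t=57): FL=S FR=S RL=W RR=W
after cmd 5 (t=66): FL=W FR=W RL=S RR=S
after cmd 6 (t=85): FL=W FR=W RL=S RR=S
after cmd 7 (t=98): FL=S FR=S RL=W RR=W
after cmd 8 (t=114): FL=S FR=S RL=W RR=W


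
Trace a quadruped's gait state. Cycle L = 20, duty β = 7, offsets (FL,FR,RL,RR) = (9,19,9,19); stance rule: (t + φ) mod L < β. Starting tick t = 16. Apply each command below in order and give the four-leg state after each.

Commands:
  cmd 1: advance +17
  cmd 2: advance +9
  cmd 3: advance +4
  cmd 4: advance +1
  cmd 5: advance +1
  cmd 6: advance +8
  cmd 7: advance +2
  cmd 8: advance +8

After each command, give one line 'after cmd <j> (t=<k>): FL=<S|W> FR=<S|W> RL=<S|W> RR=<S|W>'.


after cmd 1 (t=33): FL=S FR=W RL=S RR=W
after cmd 2 (t=42): FL=W FR=S RL=W RR=S
after cmd 3 (t=46): FL=W FR=S RL=W RR=S
after cmd 4 (t=47): FL=W FR=S RL=W RR=S
after cmd 5 (t=48): FL=W FR=W RL=W RR=W
after cmd 6 (t=56): FL=S FR=W RL=S RR=W
after cmd 7 (t=58): FL=W FR=W RL=W RR=W
after cmd 8 (t=66): FL=W FR=S RL=W RR=S

start t=16: FL=S FR=W RL=S RR=W
cmd 1: advance +17 → t=33, phase=(2,12,2,12) → FL=S FR=W RL=S RR=W
cmd 2: advance +9 → t=42, phase=(11,1,11,1) → FL=W FR=S RL=W RR=S
cmd 3: advance +4 → t=46, phase=(15,5,15,5) → FL=W FR=S RL=W RR=S
cmd 4: advance +1 → t=47, phase=(16,6,16,6) → FL=W FR=S RL=W RR=S
cmd 5: advance +1 → t=48, phase=(17,7,17,7) → FL=W FR=W RL=W RR=W
cmd 6: advance +8 → t=56, phase=(5,15,5,15) → FL=S FR=W RL=S RR=W
cmd 7: advance +2 → t=58, phase=(7,17,7,17) → FL=W FR=W RL=W RR=W
cmd 8: advance +8 → t=66, phase=(15,5,15,5) → FL=W FR=S RL=W RR=S


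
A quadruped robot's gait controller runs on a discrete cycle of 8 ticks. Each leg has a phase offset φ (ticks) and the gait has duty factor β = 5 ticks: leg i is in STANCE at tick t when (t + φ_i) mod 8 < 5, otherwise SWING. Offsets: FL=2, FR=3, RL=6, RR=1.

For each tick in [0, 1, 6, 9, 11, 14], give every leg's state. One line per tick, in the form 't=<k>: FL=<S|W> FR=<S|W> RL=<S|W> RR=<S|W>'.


t=0: FL=S FR=S RL=W RR=S
t=1: FL=S FR=S RL=W RR=S
t=6: FL=S FR=S RL=S RR=W
t=9: FL=S FR=S RL=W RR=S
t=11: FL=W FR=W RL=S RR=S
t=14: FL=S FR=S RL=S RR=W

t=0: phase=(2,3,6,1) vs β=5 → FL=S FR=S RL=W RR=S
t=1: phase=(3,4,7,2) vs β=5 → FL=S FR=S RL=W RR=S
t=6: phase=(0,1,4,7) vs β=5 → FL=S FR=S RL=S RR=W
t=9: phase=(3,4,7,2) vs β=5 → FL=S FR=S RL=W RR=S
t=11: phase=(5,6,1,4) vs β=5 → FL=W FR=W RL=S RR=S
t=14: phase=(0,1,4,7) vs β=5 → FL=S FR=S RL=S RR=W


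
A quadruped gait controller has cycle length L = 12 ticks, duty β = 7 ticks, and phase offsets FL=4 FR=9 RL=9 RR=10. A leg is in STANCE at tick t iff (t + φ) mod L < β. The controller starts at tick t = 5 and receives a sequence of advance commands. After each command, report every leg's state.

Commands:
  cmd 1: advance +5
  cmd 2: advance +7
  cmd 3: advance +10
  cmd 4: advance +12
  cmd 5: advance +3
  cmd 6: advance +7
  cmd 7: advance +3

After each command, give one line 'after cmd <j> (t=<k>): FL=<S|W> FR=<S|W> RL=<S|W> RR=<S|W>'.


after cmd 1 (t=10): FL=S FR=W RL=W RR=W
after cmd 2 (t=17): FL=W FR=S RL=S RR=S
after cmd 3 (t=27): FL=W FR=S RL=S RR=S
after cmd 4 (t=39): FL=W FR=S RL=S RR=S
after cmd 5 (t=42): FL=W FR=S RL=S RR=S
after cmd 6 (t=49): FL=S FR=W RL=W RR=W
after cmd 7 (t=52): FL=W FR=S RL=S RR=S

start t=5: FL=W FR=S RL=S RR=S
cmd 1: advance +5 → t=10, phase=(2,7,7,8) → FL=S FR=W RL=W RR=W
cmd 2: advance +7 → t=17, phase=(9,2,2,3) → FL=W FR=S RL=S RR=S
cmd 3: advance +10 → t=27, phase=(7,0,0,1) → FL=W FR=S RL=S RR=S
cmd 4: advance +12 → t=39, phase=(7,0,0,1) → FL=W FR=S RL=S RR=S
cmd 5: advance +3 → t=42, phase=(10,3,3,4) → FL=W FR=S RL=S RR=S
cmd 6: advance +7 → t=49, phase=(5,10,10,11) → FL=S FR=W RL=W RR=W
cmd 7: advance +3 → t=52, phase=(8,1,1,2) → FL=W FR=S RL=S RR=S


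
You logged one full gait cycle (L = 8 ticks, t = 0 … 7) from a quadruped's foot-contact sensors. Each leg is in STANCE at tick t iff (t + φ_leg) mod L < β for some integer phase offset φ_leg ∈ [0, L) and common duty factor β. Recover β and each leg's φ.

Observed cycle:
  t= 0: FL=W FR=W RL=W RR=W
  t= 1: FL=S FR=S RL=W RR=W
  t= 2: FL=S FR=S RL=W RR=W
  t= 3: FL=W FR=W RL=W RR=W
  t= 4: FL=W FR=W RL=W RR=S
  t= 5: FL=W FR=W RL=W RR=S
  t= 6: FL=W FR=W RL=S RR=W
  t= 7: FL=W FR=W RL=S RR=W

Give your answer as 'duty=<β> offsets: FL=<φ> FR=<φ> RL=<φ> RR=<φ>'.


duty=2 offsets: FL=7 FR=7 RL=2 RR=4

duty β = stance ticks per leg = 2
FL: stance ticks = 2; W→S at t=1 → φ=7
FR: stance ticks = 2; W→S at t=1 → φ=7
RL: stance ticks = 2; W→S at t=6 → φ=2
RR: stance ticks = 2; W→S at t=4 → φ=4


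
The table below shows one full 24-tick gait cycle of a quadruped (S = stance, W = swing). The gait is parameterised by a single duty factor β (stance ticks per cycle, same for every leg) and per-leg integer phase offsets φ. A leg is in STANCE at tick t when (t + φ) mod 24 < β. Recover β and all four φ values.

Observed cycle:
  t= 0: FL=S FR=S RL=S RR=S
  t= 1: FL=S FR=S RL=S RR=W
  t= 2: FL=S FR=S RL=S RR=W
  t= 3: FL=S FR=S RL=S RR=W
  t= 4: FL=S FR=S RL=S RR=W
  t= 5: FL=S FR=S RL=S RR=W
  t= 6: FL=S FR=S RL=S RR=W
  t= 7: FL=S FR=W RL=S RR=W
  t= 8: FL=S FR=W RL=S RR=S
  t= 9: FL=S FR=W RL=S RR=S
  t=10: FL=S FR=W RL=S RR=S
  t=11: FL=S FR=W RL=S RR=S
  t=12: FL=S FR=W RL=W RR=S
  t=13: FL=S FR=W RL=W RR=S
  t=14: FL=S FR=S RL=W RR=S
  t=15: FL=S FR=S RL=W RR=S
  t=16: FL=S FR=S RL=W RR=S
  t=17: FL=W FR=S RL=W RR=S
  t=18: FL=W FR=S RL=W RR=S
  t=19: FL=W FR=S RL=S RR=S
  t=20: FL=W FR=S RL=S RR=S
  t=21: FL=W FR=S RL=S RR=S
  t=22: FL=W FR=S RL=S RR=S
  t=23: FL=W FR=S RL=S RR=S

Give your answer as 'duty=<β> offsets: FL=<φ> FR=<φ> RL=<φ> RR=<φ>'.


duty β = stance ticks per leg = 17
FL: stance ticks = 17; W→S at t=0 → φ=0
FR: stance ticks = 17; W→S at t=14 → φ=10
RL: stance ticks = 17; W→S at t=19 → φ=5
RR: stance ticks = 17; W→S at t=8 → φ=16

duty=17 offsets: FL=0 FR=10 RL=5 RR=16


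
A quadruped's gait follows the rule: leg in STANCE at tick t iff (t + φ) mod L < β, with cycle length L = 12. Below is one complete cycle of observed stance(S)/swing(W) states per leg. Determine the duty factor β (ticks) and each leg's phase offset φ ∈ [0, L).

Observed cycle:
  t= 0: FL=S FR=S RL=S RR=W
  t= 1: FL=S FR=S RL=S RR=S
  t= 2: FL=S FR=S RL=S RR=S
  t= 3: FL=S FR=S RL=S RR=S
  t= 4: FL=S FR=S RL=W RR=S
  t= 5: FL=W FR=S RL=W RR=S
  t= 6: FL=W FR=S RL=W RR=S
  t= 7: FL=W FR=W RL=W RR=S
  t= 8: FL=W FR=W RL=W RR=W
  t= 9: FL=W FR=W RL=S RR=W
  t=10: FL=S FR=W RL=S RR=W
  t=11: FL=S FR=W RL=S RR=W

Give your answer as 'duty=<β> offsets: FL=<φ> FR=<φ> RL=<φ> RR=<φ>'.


duty=7 offsets: FL=2 FR=0 RL=3 RR=11

duty β = stance ticks per leg = 7
FL: stance ticks = 7; W→S at t=10 → φ=2
FR: stance ticks = 7; W→S at t=0 → φ=0
RL: stance ticks = 7; W→S at t=9 → φ=3
RR: stance ticks = 7; W→S at t=1 → φ=11


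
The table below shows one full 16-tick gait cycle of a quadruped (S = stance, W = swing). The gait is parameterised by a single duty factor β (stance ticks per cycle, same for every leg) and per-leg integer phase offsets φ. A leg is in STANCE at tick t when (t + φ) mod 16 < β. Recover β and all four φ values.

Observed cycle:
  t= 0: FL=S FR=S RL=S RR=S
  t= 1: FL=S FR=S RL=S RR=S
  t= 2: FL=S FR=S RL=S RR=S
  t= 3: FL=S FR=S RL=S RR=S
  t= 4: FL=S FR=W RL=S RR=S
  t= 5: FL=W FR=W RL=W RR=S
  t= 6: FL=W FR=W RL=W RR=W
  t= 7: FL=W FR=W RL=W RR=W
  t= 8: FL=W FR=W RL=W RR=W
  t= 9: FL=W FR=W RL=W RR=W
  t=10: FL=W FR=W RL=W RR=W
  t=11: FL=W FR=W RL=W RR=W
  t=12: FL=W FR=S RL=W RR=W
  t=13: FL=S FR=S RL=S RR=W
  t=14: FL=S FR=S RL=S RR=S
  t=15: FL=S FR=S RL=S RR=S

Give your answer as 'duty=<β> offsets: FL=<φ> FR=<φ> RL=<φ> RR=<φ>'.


duty β = stance ticks per leg = 8
FL: stance ticks = 8; W→S at t=13 → φ=3
FR: stance ticks = 8; W→S at t=12 → φ=4
RL: stance ticks = 8; W→S at t=13 → φ=3
RR: stance ticks = 8; W→S at t=14 → φ=2

duty=8 offsets: FL=3 FR=4 RL=3 RR=2


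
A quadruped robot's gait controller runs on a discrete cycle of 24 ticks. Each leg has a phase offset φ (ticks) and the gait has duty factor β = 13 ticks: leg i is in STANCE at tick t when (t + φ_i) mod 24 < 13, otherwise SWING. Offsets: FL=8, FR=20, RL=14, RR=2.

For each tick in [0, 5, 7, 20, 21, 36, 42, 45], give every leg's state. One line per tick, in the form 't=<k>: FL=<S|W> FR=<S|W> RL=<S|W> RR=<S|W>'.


t=0: FL=S FR=W RL=W RR=S
t=5: FL=W FR=S RL=W RR=S
t=7: FL=W FR=S RL=W RR=S
t=20: FL=S FR=W RL=S RR=W
t=21: FL=S FR=W RL=S RR=W
t=36: FL=W FR=S RL=S RR=W
t=42: FL=S FR=W RL=S RR=W
t=45: FL=S FR=W RL=S RR=W

t=0: phase=(8,20,14,2) vs β=13 → FL=S FR=W RL=W RR=S
t=5: phase=(13,1,19,7) vs β=13 → FL=W FR=S RL=W RR=S
t=7: phase=(15,3,21,9) vs β=13 → FL=W FR=S RL=W RR=S
t=20: phase=(4,16,10,22) vs β=13 → FL=S FR=W RL=S RR=W
t=21: phase=(5,17,11,23) vs β=13 → FL=S FR=W RL=S RR=W
t=36: phase=(20,8,2,14) vs β=13 → FL=W FR=S RL=S RR=W
t=42: phase=(2,14,8,20) vs β=13 → FL=S FR=W RL=S RR=W
t=45: phase=(5,17,11,23) vs β=13 → FL=S FR=W RL=S RR=W


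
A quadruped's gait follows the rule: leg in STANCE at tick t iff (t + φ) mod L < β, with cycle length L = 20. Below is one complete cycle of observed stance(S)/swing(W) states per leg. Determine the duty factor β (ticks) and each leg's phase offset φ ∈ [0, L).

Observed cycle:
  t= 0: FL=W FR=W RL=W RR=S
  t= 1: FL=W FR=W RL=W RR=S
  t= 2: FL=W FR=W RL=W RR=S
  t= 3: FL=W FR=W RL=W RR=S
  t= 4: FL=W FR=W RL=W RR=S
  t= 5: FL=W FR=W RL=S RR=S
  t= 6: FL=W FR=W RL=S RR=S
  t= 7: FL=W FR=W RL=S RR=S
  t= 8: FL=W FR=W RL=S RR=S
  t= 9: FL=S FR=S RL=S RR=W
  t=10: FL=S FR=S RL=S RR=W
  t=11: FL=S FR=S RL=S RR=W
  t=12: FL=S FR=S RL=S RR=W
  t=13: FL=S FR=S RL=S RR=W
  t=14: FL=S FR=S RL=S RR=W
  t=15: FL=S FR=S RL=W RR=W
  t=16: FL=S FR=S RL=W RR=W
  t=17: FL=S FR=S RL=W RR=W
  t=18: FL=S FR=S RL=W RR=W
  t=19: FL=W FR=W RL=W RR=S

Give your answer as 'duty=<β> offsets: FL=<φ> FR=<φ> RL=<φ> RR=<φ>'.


duty=10 offsets: FL=11 FR=11 RL=15 RR=1

duty β = stance ticks per leg = 10
FL: stance ticks = 10; W→S at t=9 → φ=11
FR: stance ticks = 10; W→S at t=9 → φ=11
RL: stance ticks = 10; W→S at t=5 → φ=15
RR: stance ticks = 10; W→S at t=19 → φ=1


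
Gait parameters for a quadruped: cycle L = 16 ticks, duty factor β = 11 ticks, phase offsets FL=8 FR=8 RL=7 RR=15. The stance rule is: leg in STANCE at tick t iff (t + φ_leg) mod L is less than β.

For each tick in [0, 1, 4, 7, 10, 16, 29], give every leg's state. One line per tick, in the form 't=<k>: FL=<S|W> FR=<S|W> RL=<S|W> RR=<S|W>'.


t=0: FL=S FR=S RL=S RR=W
t=1: FL=S FR=S RL=S RR=S
t=4: FL=W FR=W RL=W RR=S
t=7: FL=W FR=W RL=W RR=S
t=10: FL=S FR=S RL=S RR=S
t=16: FL=S FR=S RL=S RR=W
t=29: FL=S FR=S RL=S RR=W

t=0: phase=(8,8,7,15) vs β=11 → FL=S FR=S RL=S RR=W
t=1: phase=(9,9,8,0) vs β=11 → FL=S FR=S RL=S RR=S
t=4: phase=(12,12,11,3) vs β=11 → FL=W FR=W RL=W RR=S
t=7: phase=(15,15,14,6) vs β=11 → FL=W FR=W RL=W RR=S
t=10: phase=(2,2,1,9) vs β=11 → FL=S FR=S RL=S RR=S
t=16: phase=(8,8,7,15) vs β=11 → FL=S FR=S RL=S RR=W
t=29: phase=(5,5,4,12) vs β=11 → FL=S FR=S RL=S RR=W


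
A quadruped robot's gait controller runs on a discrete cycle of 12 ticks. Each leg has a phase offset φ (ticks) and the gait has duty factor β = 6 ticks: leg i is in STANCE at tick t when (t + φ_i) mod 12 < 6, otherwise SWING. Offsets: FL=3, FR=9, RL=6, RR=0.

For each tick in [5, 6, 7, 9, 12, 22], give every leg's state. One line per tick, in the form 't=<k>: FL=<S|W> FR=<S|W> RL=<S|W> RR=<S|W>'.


t=5: FL=W FR=S RL=W RR=S
t=6: FL=W FR=S RL=S RR=W
t=7: FL=W FR=S RL=S RR=W
t=9: FL=S FR=W RL=S RR=W
t=12: FL=S FR=W RL=W RR=S
t=22: FL=S FR=W RL=S RR=W

t=5: phase=(8,2,11,5) vs β=6 → FL=W FR=S RL=W RR=S
t=6: phase=(9,3,0,6) vs β=6 → FL=W FR=S RL=S RR=W
t=7: phase=(10,4,1,7) vs β=6 → FL=W FR=S RL=S RR=W
t=9: phase=(0,6,3,9) vs β=6 → FL=S FR=W RL=S RR=W
t=12: phase=(3,9,6,0) vs β=6 → FL=S FR=W RL=W RR=S
t=22: phase=(1,7,4,10) vs β=6 → FL=S FR=W RL=S RR=W


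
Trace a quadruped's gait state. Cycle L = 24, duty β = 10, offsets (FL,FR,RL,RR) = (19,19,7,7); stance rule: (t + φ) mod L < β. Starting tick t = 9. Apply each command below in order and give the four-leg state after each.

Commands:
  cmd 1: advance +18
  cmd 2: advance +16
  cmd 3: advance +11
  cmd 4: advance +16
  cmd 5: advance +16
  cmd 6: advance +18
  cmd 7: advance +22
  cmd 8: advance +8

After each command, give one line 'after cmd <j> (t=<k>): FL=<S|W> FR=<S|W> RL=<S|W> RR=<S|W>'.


after cmd 1 (t=27): FL=W FR=W RL=W RR=W
after cmd 2 (t=43): FL=W FR=W RL=S RR=S
after cmd 3 (t=54): FL=S FR=S RL=W RR=W
after cmd 4 (t=70): FL=W FR=W RL=S RR=S
after cmd 5 (t=86): FL=S FR=S RL=W RR=W
after cmd 6 (t=104): FL=S FR=S RL=W RR=W
after cmd 7 (t=126): FL=S FR=S RL=W RR=W
after cmd 8 (t=134): FL=S FR=S RL=W RR=W

start t=9: FL=S FR=S RL=W RR=W
cmd 1: advance +18 → t=27, phase=(22,22,10,10) → FL=W FR=W RL=W RR=W
cmd 2: advance +16 → t=43, phase=(14,14,2,2) → FL=W FR=W RL=S RR=S
cmd 3: advance +11 → t=54, phase=(1,1,13,13) → FL=S FR=S RL=W RR=W
cmd 4: advance +16 → t=70, phase=(17,17,5,5) → FL=W FR=W RL=S RR=S
cmd 5: advance +16 → t=86, phase=(9,9,21,21) → FL=S FR=S RL=W RR=W
cmd 6: advance +18 → t=104, phase=(3,3,15,15) → FL=S FR=S RL=W RR=W
cmd 7: advance +22 → t=126, phase=(1,1,13,13) → FL=S FR=S RL=W RR=W
cmd 8: advance +8 → t=134, phase=(9,9,21,21) → FL=S FR=S RL=W RR=W


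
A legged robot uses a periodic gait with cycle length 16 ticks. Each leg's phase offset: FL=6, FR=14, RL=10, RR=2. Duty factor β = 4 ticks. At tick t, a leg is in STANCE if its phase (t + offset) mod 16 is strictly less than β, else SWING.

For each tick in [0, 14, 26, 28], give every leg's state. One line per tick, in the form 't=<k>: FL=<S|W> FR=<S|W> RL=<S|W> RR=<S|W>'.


t=0: phase=(6,14,10,2) vs β=4 → FL=W FR=W RL=W RR=S
t=14: phase=(4,12,8,0) vs β=4 → FL=W FR=W RL=W RR=S
t=26: phase=(0,8,4,12) vs β=4 → FL=S FR=W RL=W RR=W
t=28: phase=(2,10,6,14) vs β=4 → FL=S FR=W RL=W RR=W

t=0: FL=W FR=W RL=W RR=S
t=14: FL=W FR=W RL=W RR=S
t=26: FL=S FR=W RL=W RR=W
t=28: FL=S FR=W RL=W RR=W


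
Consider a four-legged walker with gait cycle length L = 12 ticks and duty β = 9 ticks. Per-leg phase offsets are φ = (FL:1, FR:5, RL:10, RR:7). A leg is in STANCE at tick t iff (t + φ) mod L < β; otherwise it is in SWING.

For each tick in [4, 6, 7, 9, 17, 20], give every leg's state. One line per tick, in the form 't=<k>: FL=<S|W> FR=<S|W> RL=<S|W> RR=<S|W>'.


t=4: FL=S FR=W RL=S RR=W
t=6: FL=S FR=W RL=S RR=S
t=7: FL=S FR=S RL=S RR=S
t=9: FL=W FR=S RL=S RR=S
t=17: FL=S FR=W RL=S RR=S
t=20: FL=W FR=S RL=S RR=S

t=4: phase=(5,9,2,11) vs β=9 → FL=S FR=W RL=S RR=W
t=6: phase=(7,11,4,1) vs β=9 → FL=S FR=W RL=S RR=S
t=7: phase=(8,0,5,2) vs β=9 → FL=S FR=S RL=S RR=S
t=9: phase=(10,2,7,4) vs β=9 → FL=W FR=S RL=S RR=S
t=17: phase=(6,10,3,0) vs β=9 → FL=S FR=W RL=S RR=S
t=20: phase=(9,1,6,3) vs β=9 → FL=W FR=S RL=S RR=S


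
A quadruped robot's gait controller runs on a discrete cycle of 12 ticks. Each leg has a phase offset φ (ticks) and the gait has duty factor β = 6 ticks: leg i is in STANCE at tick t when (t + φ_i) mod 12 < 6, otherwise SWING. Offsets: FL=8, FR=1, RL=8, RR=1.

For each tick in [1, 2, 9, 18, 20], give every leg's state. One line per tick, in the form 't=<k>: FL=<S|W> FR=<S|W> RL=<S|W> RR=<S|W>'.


t=1: FL=W FR=S RL=W RR=S
t=2: FL=W FR=S RL=W RR=S
t=9: FL=S FR=W RL=S RR=W
t=18: FL=S FR=W RL=S RR=W
t=20: FL=S FR=W RL=S RR=W

t=1: phase=(9,2,9,2) vs β=6 → FL=W FR=S RL=W RR=S
t=2: phase=(10,3,10,3) vs β=6 → FL=W FR=S RL=W RR=S
t=9: phase=(5,10,5,10) vs β=6 → FL=S FR=W RL=S RR=W
t=18: phase=(2,7,2,7) vs β=6 → FL=S FR=W RL=S RR=W
t=20: phase=(4,9,4,9) vs β=6 → FL=S FR=W RL=S RR=W


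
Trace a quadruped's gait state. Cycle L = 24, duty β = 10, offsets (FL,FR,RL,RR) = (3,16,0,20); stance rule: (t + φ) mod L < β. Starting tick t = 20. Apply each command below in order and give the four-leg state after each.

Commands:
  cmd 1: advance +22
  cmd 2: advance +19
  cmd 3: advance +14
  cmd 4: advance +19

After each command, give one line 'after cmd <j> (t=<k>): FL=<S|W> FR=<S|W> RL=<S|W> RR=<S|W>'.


start t=20: FL=W FR=W RL=W RR=W
cmd 1: advance +22 → t=42, phase=(21,10,18,14) → FL=W FR=W RL=W RR=W
cmd 2: advance +19 → t=61, phase=(16,5,13,9) → FL=W FR=S RL=W RR=S
cmd 3: advance +14 → t=75, phase=(6,19,3,23) → FL=S FR=W RL=S RR=W
cmd 4: advance +19 → t=94, phase=(1,14,22,18) → FL=S FR=W RL=W RR=W

after cmd 1 (t=42): FL=W FR=W RL=W RR=W
after cmd 2 (t=61): FL=W FR=S RL=W RR=S
after cmd 3 (t=75): FL=S FR=W RL=S RR=W
after cmd 4 (t=94): FL=S FR=W RL=W RR=W


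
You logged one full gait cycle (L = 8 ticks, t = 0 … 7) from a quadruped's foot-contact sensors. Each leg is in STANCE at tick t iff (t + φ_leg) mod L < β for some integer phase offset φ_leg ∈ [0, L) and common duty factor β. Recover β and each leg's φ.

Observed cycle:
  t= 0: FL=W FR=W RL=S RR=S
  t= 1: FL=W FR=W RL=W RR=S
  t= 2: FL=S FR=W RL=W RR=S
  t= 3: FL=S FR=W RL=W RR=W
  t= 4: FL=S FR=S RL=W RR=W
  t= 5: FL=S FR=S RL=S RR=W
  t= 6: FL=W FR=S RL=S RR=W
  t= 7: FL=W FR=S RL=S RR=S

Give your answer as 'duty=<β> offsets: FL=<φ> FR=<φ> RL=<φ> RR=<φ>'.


duty β = stance ticks per leg = 4
FL: stance ticks = 4; W→S at t=2 → φ=6
FR: stance ticks = 4; W→S at t=4 → φ=4
RL: stance ticks = 4; W→S at t=5 → φ=3
RR: stance ticks = 4; W→S at t=7 → φ=1

duty=4 offsets: FL=6 FR=4 RL=3 RR=1
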